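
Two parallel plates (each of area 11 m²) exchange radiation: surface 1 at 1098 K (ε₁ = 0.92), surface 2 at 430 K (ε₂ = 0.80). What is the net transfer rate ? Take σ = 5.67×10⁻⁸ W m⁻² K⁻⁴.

Q ≈ 6.62×10^5 W

For two large parallel gray plates, q = σ(T₁⁴ − T₂⁴) / (1/ε₁ + 1/ε₂ − 1).
1/ε₁ + 1/ε₂ − 1 = 1/0.92 + 1/0.80 − 1 = 1.337.
T₁⁴ − T₂⁴ = 1.45×10^12 − 3.42×10^10 = 1.42×10^12 K⁴.
q = 5.67×10⁻⁸ × 1.42×10^12 / 1.337 = 60200 W/m².
Q = q·A = 60200 × 11 = 6.62×10^5 W.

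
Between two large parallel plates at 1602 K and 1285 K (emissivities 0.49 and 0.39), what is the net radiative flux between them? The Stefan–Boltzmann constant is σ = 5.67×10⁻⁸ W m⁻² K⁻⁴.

q ≈ 60700 W/m²

For two large parallel gray plates, q = σ(T₁⁴ − T₂⁴) / (1/ε₁ + 1/ε₂ − 1).
1/ε₁ + 1/ε₂ − 1 = 1/0.49 + 1/0.39 − 1 = 3.605.
T₁⁴ − T₂⁴ = 6.59×10^12 − 2.73×10^12 = 3.86×10^12 K⁴.
q = 5.67×10⁻⁸ × 3.86×10^12 / 3.605 = 60700 W/m².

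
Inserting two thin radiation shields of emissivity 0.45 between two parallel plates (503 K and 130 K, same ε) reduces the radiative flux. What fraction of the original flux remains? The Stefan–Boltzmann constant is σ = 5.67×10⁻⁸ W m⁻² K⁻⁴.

ratio ≈ 0.333

With N identical shields there are N+1 = 3 gaps in series, each with the same radiative resistance, so the flux falls to 1/(N+1) of its unshielded value.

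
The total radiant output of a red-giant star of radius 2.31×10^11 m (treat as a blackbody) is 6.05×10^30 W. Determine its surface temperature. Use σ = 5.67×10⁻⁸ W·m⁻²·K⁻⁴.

T ≈ 3550 K

A = 4πr² = 4π × (2.31×10^11)² = 6.71×10^23 m².
From P = σAT⁴, T = (P / σA)^(1/4) = (6.05×10^30 / (5.67×10⁻⁸ × 6.71×10^23))^(1/4).
T = (1.59×10^14)^(1/4) = 3550 K.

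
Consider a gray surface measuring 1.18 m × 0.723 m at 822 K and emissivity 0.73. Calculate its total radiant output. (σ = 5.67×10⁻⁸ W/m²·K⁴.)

A = 1.18 × 0.723 = 0.853 m².
P = εσAT⁴ = 0.73 × 5.67×10⁻⁸ × 0.853 × (822)⁴ = 0.73 × 5.67×10⁻⁸ × 0.853 × 4.57×10^11.
P = 16100 W.

P ≈ 16100 W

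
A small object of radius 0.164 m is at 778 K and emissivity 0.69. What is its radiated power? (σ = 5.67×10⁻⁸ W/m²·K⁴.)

P ≈ 4840 W

A = 4πr² = 4π × (0.164)² = 0.338 m².
Stefan–Boltzmann: P = εσAT⁴ = 0.69 × 5.67×10⁻⁸ × 0.338 × (778)⁴ = 0.69 × 5.67×10⁻⁸ × 0.338 × 3.66×10^11.
P = 4840 W.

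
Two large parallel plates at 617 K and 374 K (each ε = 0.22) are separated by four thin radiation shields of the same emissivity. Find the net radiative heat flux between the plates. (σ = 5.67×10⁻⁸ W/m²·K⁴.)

q ≈ 176 W/m²

Each of the 5 gaps contributes resistance (2/ε − 1) = 2/0.22 − 1 = 8.091; total = 40.45.
q = σ(T₁⁴ − T₂⁴) / 40.45 = 5.67×10⁻⁸ × 1.25×10^11 / 40.45 = 176 W/m².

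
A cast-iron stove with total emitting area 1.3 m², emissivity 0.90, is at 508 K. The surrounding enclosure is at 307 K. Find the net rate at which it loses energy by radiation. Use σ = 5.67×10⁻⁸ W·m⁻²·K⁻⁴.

Q = εσA(T⁴ − T_s⁴). T⁴ − T_s⁴ = (508)⁴ − (307)⁴ = 6.66×10^10 − 8.88×10^9 = 5.77×10^10 K⁴.
Q = 0.90 × 5.67×10⁻⁸ × 1.30 × 5.77×10^10 = 3830 W.

Q ≈ 3830 W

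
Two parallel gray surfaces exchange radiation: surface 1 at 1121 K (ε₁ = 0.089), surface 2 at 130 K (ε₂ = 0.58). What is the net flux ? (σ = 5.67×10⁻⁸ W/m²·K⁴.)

For two large parallel gray plates, q = σ(T₁⁴ − T₂⁴) / (1/ε₁ + 1/ε₂ − 1).
1/ε₁ + 1/ε₂ − 1 = 1/0.089 + 1/0.58 − 1 = 11.96.
T₁⁴ − T₂⁴ = 1.58×10^12 − 2.86×10^8 = 1.58×10^12 K⁴.
q = 5.67×10⁻⁸ × 1.58×10^12 / 11.96 = 7490 W/m².

q ≈ 7490 W/m²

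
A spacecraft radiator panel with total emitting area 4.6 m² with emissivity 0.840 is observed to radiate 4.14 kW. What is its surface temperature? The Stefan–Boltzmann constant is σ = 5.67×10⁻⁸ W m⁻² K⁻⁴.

T ≈ 371 K

From P = εσAT⁴, T = (P / εσA)^(1/4) = (4140 / (0.840 × 5.67×10⁻⁸ × 4.60))^(1/4).
T = (1.89×10^10)^(1/4) = 371 K.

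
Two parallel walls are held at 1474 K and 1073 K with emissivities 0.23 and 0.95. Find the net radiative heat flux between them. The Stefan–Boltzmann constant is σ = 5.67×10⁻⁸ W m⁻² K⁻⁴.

q ≈ 43700 W/m²

For two large parallel gray plates, q = σ(T₁⁴ − T₂⁴) / (1/ε₁ + 1/ε₂ − 1).
1/ε₁ + 1/ε₂ − 1 = 1/0.23 + 1/0.95 − 1 = 4.400.
T₁⁴ − T₂⁴ = 4.72×10^12 − 1.33×10^12 = 3.39×10^12 K⁴.
q = 5.67×10⁻⁸ × 3.39×10^12 / 4.400 = 43700 W/m².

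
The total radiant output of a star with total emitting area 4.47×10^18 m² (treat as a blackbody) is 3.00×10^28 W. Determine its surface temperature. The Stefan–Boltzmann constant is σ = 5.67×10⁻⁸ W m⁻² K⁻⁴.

From P = σAT⁴, T = (P / σA)^(1/4) = (3.00×10^28 / (5.67×10⁻⁸ × 4.47×10^18))^(1/4).
T = (1.18×10^17)^(1/4) = 18500 K.

T ≈ 18500 K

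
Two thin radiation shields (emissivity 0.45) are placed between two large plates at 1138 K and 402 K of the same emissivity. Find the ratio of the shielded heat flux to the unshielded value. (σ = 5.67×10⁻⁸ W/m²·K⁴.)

ratio ≈ 0.333

With N identical shields there are N+1 = 3 gaps in series, each with the same radiative resistance, so the flux falls to 1/(N+1) of its unshielded value.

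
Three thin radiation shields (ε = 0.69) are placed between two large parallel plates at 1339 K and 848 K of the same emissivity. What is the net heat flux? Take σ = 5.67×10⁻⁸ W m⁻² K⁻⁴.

Each of the 4 gaps contributes resistance (2/ε − 1) = 2/0.69 − 1 = 1.899; total = 7.594.
q = σ(T₁⁴ − T₂⁴) / 7.594 = 5.67×10⁻⁸ × 2.70×10^12 / 7.594 = 20100 W/m².

q ≈ 20100 W/m²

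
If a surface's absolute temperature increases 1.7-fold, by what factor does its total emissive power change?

P ∝ T⁴, so the power scales as (1.7)⁴ = 8.35.

factor ≈ 8.35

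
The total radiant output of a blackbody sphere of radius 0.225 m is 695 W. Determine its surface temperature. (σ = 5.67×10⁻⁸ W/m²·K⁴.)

T ≈ 373 K

A = 4πr² = 4π × (0.225)² = 0.636 m².
From P = σAT⁴, T = (P / σA)^(1/4) = (695 / (5.67×10⁻⁸ × 0.636))^(1/4).
T = (1.93×10^10)^(1/4) = 373 K.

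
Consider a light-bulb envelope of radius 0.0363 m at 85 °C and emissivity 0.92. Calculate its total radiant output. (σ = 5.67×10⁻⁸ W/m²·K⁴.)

A = 4πr² = 4π × (0.0363)² = 0.0166 m².
85 °C = 358 K.
P = εσAT⁴ = 0.92 × 5.67×10⁻⁸ × 0.0166 × (358)⁴ = 0.92 × 5.67×10⁻⁸ × 0.0166 × 1.64×10^10.
P = 14.2 W.

P ≈ 14.2 W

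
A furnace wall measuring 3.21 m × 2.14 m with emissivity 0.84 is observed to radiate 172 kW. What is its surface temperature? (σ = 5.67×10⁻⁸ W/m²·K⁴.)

A = 3.21 × 2.14 = 6.87 m².
From P = εσAT⁴, T = (P / εσA)^(1/4) = (1.72×10^5 / (0.84 × 5.67×10⁻⁸ × 6.87))^(1/4).
T = (5.26×10^11)^(1/4) = 852 K.

T ≈ 852 K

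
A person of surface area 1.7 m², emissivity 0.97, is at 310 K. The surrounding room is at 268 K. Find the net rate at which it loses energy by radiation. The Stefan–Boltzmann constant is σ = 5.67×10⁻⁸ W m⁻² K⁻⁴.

Q = εσA(T⁴ − T_s⁴). T⁴ − T_s⁴ = (310)⁴ − (268)⁴ = 9.24×10^9 − 5.16×10^9 = 4.08×10^9 K⁴.
Q = 0.97 × 5.67×10⁻⁸ × 1.70 × 4.08×10^9 = 381 W.

Q ≈ 381 W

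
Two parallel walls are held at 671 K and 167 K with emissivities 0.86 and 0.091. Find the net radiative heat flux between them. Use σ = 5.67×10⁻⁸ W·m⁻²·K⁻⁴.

For two large parallel gray plates, q = σ(T₁⁴ − T₂⁴) / (1/ε₁ + 1/ε₂ − 1).
1/ε₁ + 1/ε₂ − 1 = 1/0.86 + 1/0.091 − 1 = 11.15.
T₁⁴ − T₂⁴ = 2.03×10^11 − 7.78×10^8 = 2.02×10^11 K⁴.
q = 5.67×10⁻⁸ × 2.02×10^11 / 11.15 = 1030 W/m².

q ≈ 1030 W/m²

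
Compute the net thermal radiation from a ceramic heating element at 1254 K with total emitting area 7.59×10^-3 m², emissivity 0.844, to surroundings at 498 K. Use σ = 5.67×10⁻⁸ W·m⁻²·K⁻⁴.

Q = εσA(T⁴ − T_s⁴). T⁴ − T_s⁴ = (1254)⁴ − (498)⁴ = 2.47×10^12 − 6.15×10^10 = 2.41×10^12 K⁴.
Q = 0.844 × 5.67×10⁻⁸ × 7.59×10^-3 × 2.41×10^12 = 876 W.

Q ≈ 876 W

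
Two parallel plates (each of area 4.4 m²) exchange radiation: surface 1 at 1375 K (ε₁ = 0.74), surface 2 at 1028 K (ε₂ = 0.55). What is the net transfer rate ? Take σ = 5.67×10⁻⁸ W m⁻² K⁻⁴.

For two large parallel gray plates, q = σ(T₁⁴ − T₂⁴) / (1/ε₁ + 1/ε₂ − 1).
1/ε₁ + 1/ε₂ − 1 = 1/0.74 + 1/0.55 − 1 = 2.170.
T₁⁴ − T₂⁴ = 3.57×10^12 − 1.12×10^12 = 2.46×10^12 K⁴.
q = 5.67×10⁻⁸ × 2.46×10^12 / 2.170 = 64200 W/m².
Q = q·A = 64200 × 4.4 = 2.83×10^5 W.

Q ≈ 2.83×10^5 W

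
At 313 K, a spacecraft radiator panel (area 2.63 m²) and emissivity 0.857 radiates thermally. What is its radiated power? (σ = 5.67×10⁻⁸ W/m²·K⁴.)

P ≈ 1230 W

Stefan–Boltzmann: P = εσAT⁴ = 0.857 × 5.67×10⁻⁸ × 2.63 × (313)⁴ = 0.857 × 5.67×10⁻⁸ × 2.63 × 9.60×10^9.
P = 1230 W.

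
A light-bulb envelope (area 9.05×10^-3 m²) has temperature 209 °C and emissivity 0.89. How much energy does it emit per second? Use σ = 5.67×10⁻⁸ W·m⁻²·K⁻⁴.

209 °C = 482 K.
P = εσAT⁴ = 0.89 × 5.67×10⁻⁸ × 9.05×10^-3 × (482)⁴ = 0.89 × 5.67×10⁻⁸ × 9.05×10^-3 × 5.40×10^10.
P = 24.6 W.

P ≈ 24.6 W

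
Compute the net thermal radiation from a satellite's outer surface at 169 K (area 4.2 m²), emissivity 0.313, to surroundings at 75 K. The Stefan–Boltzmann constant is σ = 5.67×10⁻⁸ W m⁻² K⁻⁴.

Q = εσA(T⁴ − T_s⁴). T⁴ − T_s⁴ = (169)⁴ − (75)⁴ = 8.16×10^8 − 3.16×10^7 = 7.84×10^8 K⁴.
Q = 0.313 × 5.67×10⁻⁸ × 4.20 × 7.84×10^8 = 58.4 W.

Q ≈ 58.4 W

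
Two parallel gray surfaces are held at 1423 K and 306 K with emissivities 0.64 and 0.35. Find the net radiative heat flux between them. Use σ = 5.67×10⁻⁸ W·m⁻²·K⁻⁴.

q ≈ 67800 W/m²

For two large parallel gray plates, q = σ(T₁⁴ − T₂⁴) / (1/ε₁ + 1/ε₂ − 1).
1/ε₁ + 1/ε₂ − 1 = 1/0.64 + 1/0.35 − 1 = 3.420.
T₁⁴ − T₂⁴ = 4.10×10^12 − 8.77×10^9 = 4.09×10^12 K⁴.
q = 5.67×10⁻⁸ × 4.09×10^12 / 3.420 = 67800 W/m².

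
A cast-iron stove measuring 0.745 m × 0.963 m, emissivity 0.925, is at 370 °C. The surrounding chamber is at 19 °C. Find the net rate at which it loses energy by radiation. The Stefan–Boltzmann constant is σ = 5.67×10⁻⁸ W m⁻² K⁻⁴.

Q ≈ 6160 W

A = 0.745 × 0.963 = 0.717 m².
Convert: 370 °C = 643 K; 19 °C = 292 K.
Q = εσA(T⁴ − T_s⁴). T⁴ − T_s⁴ = (643)⁴ − (292)⁴ = 1.71×10^11 − 7.27×10^9 = 1.64×10^11 K⁴.
Q = 0.925 × 5.67×10⁻⁸ × 0.717 × 1.64×10^11 = 6160 W.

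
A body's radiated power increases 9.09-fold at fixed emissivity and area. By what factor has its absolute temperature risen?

factor ≈ 1.74

P ∝ T⁴ ⇒ T ∝ P^(1/4), so T scales by (9.09)^(1/4) = 1.74.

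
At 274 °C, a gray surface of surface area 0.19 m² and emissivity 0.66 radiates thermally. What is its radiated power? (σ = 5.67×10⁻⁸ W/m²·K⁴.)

P ≈ 637 W

274 °C = 547 K.
Stefan–Boltzmann: P = εσAT⁴ = 0.66 × 5.67×10⁻⁸ × 0.190 × (547)⁴ = 0.66 × 5.67×10⁻⁸ × 0.190 × 8.95×10^10.
P = 637 W.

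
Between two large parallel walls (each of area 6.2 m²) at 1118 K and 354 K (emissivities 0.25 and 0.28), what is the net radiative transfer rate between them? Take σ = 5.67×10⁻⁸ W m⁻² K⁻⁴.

Q ≈ 82700 W

For two large parallel gray plates, q = σ(T₁⁴ − T₂⁴) / (1/ε₁ + 1/ε₂ − 1).
1/ε₁ + 1/ε₂ − 1 = 1/0.25 + 1/0.28 − 1 = 6.571.
T₁⁴ − T₂⁴ = 1.56×10^12 − 1.57×10^10 = 1.55×10^12 K⁴.
q = 5.67×10⁻⁸ × 1.55×10^12 / 6.571 = 13300 W/m².
Q = q·A = 13300 × 6.2 = 82700 W.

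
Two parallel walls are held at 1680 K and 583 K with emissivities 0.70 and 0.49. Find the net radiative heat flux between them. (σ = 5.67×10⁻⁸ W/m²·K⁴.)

q ≈ 1.80×10^5 W/m²

For two large parallel gray plates, q = σ(T₁⁴ − T₂⁴) / (1/ε₁ + 1/ε₂ − 1).
1/ε₁ + 1/ε₂ − 1 = 1/0.70 + 1/0.49 − 1 = 2.469.
T₁⁴ − T₂⁴ = 7.97×10^12 − 1.16×10^11 = 7.85×10^12 K⁴.
q = 5.67×10⁻⁸ × 7.85×10^12 / 2.469 = 1.80×10^5 W/m².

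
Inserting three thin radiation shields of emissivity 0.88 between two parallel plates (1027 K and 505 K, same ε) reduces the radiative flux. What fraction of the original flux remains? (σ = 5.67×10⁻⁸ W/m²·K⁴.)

ratio ≈ 0.250

With N identical shields there are N+1 = 4 gaps in series, each with the same radiative resistance, so the flux falls to 1/(N+1) of its unshielded value.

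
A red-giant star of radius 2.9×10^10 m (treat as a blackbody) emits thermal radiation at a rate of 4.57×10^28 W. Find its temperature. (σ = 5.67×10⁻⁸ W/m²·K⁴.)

T ≈ 2960 K

A = 4πr² = 4π × (2.9×10^10)² = 1.06×10^22 m².
From P = σAT⁴, T = (P / σA)^(1/4) = (4.57×10^28 / (5.67×10⁻⁸ × 1.06×10^22))^(1/4).
T = (7.63×10^13)^(1/4) = 2960 K.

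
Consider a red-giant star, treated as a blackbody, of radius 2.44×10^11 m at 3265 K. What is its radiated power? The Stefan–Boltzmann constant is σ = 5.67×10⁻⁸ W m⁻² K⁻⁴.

A = 4πr² = 4π × (2.44×10^11)² = 7.48×10^23 m².
P = σAT⁴ = 5.67×10⁻⁸ × 7.48×10^23 × (3265)⁴ = 5.67×10⁻⁸ × 7.48×10^23 × 1.14×10^14.
P = 4.82×10^30 W.

P ≈ 4.82×10^30 W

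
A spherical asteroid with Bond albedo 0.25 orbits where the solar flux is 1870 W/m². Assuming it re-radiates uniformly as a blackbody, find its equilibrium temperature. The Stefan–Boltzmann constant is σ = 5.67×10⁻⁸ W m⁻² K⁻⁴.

T ≈ 280 K

Power absorbed = (1−a)S·πR²; power emitted = 4πR²σT⁴. Equating and cancelling πR²:
T = ((1−a)S / 4σ)^(1/4) = (1400 / (4 × 5.67×10⁻⁸))^(1/4) = (6.18×10^9)^(1/4).
T = 280 K.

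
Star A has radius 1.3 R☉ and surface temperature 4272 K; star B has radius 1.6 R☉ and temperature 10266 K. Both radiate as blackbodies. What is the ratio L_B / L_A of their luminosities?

L = 4πR²σT⁴ ∝ R²T⁴, so L_B/L_A = (1.6/1.3)² × (10266/4272)⁴ = 1.51 × 33.3 = 50.5.

L_B/L_A ≈ 50.5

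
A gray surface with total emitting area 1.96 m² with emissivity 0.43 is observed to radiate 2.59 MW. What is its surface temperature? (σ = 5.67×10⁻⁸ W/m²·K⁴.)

From P = εσAT⁴, T = (P / εσA)^(1/4) = (2.59×10^6 / (0.43 × 5.67×10⁻⁸ × 1.96))^(1/4).
T = (5.42×10^13)^(1/4) = 2710 K.

T ≈ 2710 K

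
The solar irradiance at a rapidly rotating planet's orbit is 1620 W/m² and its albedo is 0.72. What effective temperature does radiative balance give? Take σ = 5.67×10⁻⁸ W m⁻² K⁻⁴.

T ≈ 211 K

Power absorbed = (1−a)S·πR²; power emitted = 4πR²σT⁴. Equating and cancelling πR²:
T = ((1−a)S / 4σ)^(1/4) = (454 / (4 × 5.67×10⁻⁸))^(1/4) = (2.00×10^9)^(1/4).
T = 211 K.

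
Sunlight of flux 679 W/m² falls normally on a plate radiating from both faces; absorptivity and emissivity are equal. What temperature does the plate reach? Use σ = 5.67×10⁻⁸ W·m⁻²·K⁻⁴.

T ≈ 278 K

Absorbed flux αS = emitted flux 2εσT⁴ per unit area; with α = ε this gives T = (S/2σ)^(1/4).
T = (679 / (2 × 5.67×10⁻⁸))^(1/4) = (5.99×10^9)^(1/4).
T = 278 K.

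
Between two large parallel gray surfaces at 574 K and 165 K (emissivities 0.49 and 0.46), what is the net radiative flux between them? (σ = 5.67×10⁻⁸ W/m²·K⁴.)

q ≈ 1900 W/m²

For two large parallel gray plates, q = σ(T₁⁴ − T₂⁴) / (1/ε₁ + 1/ε₂ − 1).
1/ε₁ + 1/ε₂ − 1 = 1/0.49 + 1/0.46 − 1 = 3.215.
T₁⁴ − T₂⁴ = 1.09×10^11 − 7.41×10^8 = 1.08×10^11 K⁴.
q = 5.67×10⁻⁸ × 1.08×10^11 / 3.215 = 1900 W/m².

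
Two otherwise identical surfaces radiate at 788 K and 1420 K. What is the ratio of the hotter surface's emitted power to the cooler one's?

P ∝ T⁴, so the ratio is (1420/788)⁴ = (1.802)⁴ = 10.5.

ratio ≈ 10.5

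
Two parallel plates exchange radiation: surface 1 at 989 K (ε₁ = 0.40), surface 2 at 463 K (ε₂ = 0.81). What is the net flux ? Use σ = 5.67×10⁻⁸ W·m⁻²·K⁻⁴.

For two large parallel gray plates, q = σ(T₁⁴ − T₂⁴) / (1/ε₁ + 1/ε₂ − 1).
1/ε₁ + 1/ε₂ − 1 = 1/0.40 + 1/0.81 − 1 = 2.735.
T₁⁴ − T₂⁴ = 9.57×10^11 − 4.60×10^10 = 9.11×10^11 K⁴.
q = 5.67×10⁻⁸ × 9.11×10^11 / 2.735 = 18900 W/m².

q ≈ 18900 W/m²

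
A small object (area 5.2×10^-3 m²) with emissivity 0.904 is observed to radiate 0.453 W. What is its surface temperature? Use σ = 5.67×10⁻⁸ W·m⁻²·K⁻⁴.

T ≈ 203 K

From P = εσAT⁴, T = (P / εσA)^(1/4) = (0.453 / (0.904 × 5.67×10⁻⁸ × 5.20×10^-3))^(1/4).
T = (1.70×10^9)^(1/4) = 203 K.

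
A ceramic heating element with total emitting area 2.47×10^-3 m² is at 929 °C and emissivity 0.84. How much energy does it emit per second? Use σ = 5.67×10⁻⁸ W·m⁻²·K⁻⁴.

929 °C = 1202 K.
Stefan–Boltzmann: P = εσAT⁴ = 0.84 × 5.67×10⁻⁸ × 2.47×10^-3 × (1202)⁴ = 0.84 × 5.67×10⁻⁸ × 2.47×10^-3 × 2.09×10^12.
P = 246 W.

P ≈ 246 W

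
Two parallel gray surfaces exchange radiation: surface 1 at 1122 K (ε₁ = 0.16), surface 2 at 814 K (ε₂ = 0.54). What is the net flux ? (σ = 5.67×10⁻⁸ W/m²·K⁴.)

q ≈ 9150 W/m²

For two large parallel gray plates, q = σ(T₁⁴ − T₂⁴) / (1/ε₁ + 1/ε₂ − 1).
1/ε₁ + 1/ε₂ − 1 = 1/0.16 + 1/0.54 − 1 = 7.102.
T₁⁴ − T₂⁴ = 1.58×10^12 − 4.39×10^11 = 1.15×10^12 K⁴.
q = 5.67×10⁻⁸ × 1.15×10^12 / 7.102 = 9150 W/m².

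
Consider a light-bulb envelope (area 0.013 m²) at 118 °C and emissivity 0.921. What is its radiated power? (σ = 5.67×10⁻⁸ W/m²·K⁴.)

P ≈ 15.9 W

118 °C = 391 K.
Stefan–Boltzmann: P = εσAT⁴ = 0.921 × 5.67×10⁻⁸ × 0.0130 × (391)⁴ = 0.921 × 5.67×10⁻⁸ × 0.0130 × 2.34×10^10.
P = 15.9 W.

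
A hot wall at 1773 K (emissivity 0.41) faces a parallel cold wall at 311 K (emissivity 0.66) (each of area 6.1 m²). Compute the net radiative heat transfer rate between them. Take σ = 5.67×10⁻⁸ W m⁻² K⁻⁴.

Q ≈ 1.16×10^6 W

For two large parallel gray plates, q = σ(T₁⁴ − T₂⁴) / (1/ε₁ + 1/ε₂ − 1).
1/ε₁ + 1/ε₂ − 1 = 1/0.41 + 1/0.66 − 1 = 2.954.
T₁⁴ − T₂⁴ = 9.88×10^12 − 9.35×10^9 = 9.87×10^12 K⁴.
q = 5.67×10⁻⁸ × 9.87×10^12 / 2.954 = 1.89×10^5 W/m².
Q = q·A = 1.89×10^5 × 6.1 = 1.16×10^6 W.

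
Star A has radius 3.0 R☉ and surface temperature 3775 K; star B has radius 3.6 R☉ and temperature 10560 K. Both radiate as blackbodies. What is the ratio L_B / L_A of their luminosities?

L = 4πR²σT⁴ ∝ R²T⁴, so L_B/L_A = (3.6/3.0)² × (10560/3775)⁴ = 1.44 × 61.2 = 88.2.

L_B/L_A ≈ 88.2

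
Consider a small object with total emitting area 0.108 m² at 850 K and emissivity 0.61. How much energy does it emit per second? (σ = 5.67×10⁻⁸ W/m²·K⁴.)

P ≈ 1950 W

Stefan–Boltzmann: P = εσAT⁴ = 0.61 × 5.67×10⁻⁸ × 0.108 × (850)⁴ = 0.61 × 5.67×10⁻⁸ × 0.108 × 5.22×10^11.
P = 1950 W.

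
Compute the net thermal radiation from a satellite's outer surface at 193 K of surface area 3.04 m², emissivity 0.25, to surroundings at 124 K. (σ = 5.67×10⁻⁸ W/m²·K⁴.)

Q ≈ 49.6 W

Q = εσA(T⁴ − T_s⁴). T⁴ − T_s⁴ = (193)⁴ − (124)⁴ = 1.39×10^9 − 2.36×10^8 = 1.15×10^9 K⁴.
Q = 0.25 × 5.67×10⁻⁸ × 3.04 × 1.15×10^9 = 49.6 W.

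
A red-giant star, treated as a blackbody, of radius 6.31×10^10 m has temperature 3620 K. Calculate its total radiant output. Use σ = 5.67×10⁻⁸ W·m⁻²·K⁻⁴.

P ≈ 4.87×10^29 W

A = 4πr² = 4π × (6.31×10^10)² = 5.00×10^22 m².
P = σAT⁴ = 5.67×10⁻⁸ × 5.00×10^22 × (3620)⁴ = 5.67×10⁻⁸ × 5.00×10^22 × 1.72×10^14.
P = 4.87×10^29 W.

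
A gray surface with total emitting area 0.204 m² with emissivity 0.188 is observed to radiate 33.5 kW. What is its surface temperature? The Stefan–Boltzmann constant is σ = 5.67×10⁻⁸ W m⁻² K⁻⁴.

T ≈ 1980 K

From P = εσAT⁴, T = (P / εσA)^(1/4) = (33500 / (0.188 × 5.67×10⁻⁸ × 0.204))^(1/4).
T = (1.54×10^13)^(1/4) = 1980 K.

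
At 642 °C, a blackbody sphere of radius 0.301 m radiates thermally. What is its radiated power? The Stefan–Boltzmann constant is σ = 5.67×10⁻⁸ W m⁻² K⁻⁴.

A = 4πr² = 4π × (0.301)² = 1.14 m².
642 °C = 915 K.
P = σAT⁴ = 5.67×10⁻⁸ × 1.14 × (915)⁴ = 5.67×10⁻⁸ × 1.14 × 7.01×10^11.
P = 45200 W.

P ≈ 45200 W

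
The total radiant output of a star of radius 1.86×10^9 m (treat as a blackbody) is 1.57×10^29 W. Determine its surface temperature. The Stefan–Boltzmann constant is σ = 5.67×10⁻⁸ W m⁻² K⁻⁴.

T ≈ 15900 K

A = 4πr² = 4π × (1.86×10^9)² = 4.35×10^19 m².
From P = σAT⁴, T = (P / σA)^(1/4) = (1.57×10^29 / (5.67×10⁻⁸ × 4.35×10^19))^(1/4).
T = (6.37×10^16)^(1/4) = 15900 K.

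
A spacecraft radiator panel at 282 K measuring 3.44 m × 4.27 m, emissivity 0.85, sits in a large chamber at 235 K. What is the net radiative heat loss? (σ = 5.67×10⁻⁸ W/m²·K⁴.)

A = 3.44 × 4.27 = 14.7 m².
Q = εσA(T⁴ − T_s⁴). T⁴ − T_s⁴ = (282)⁴ − (235)⁴ = 6.32×10^9 − 3.05×10^9 = 3.27×10^9 K⁴.
Q = 0.85 × 5.67×10⁻⁸ × 14.7 × 3.27×10^9 = 2320 W.

Q ≈ 2320 W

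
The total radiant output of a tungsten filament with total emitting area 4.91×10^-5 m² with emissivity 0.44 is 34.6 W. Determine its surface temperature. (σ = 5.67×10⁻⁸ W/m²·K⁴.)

T ≈ 2310 K

From P = εσAT⁴, T = (P / εσA)^(1/4) = (34.6 / (0.44 × 5.67×10⁻⁸ × 4.91×10^-5))^(1/4).
T = (2.82×10^13)^(1/4) = 2310 K.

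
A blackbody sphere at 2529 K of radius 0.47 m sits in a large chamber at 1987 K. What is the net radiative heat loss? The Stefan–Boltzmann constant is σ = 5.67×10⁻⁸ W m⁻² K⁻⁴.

A = 4πr² = 4π × (0.47)² = 2.78 m².
Q = σA(T⁴ − T_s⁴). T⁴ − T_s⁴ = (2529)⁴ − (1987)⁴ = 4.09×10^13 − 1.56×10^13 = 2.53×10^13 K⁴.
Q = 5.67×10⁻⁸ × 2.78 × 2.53×10^13 = 3.99×10^6 W.

Q ≈ 3.99×10^6 W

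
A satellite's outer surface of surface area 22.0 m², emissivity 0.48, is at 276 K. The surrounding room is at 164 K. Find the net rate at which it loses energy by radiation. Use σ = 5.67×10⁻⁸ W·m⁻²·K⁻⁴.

Q = εσA(T⁴ − T_s⁴). T⁴ − T_s⁴ = (276)⁴ − (164)⁴ = 5.80×10^9 − 7.23×10^8 = 5.08×10^9 K⁴.
Q = 0.48 × 5.67×10⁻⁸ × 22.0 × 5.08×10^9 = 3040 W.

Q ≈ 3040 W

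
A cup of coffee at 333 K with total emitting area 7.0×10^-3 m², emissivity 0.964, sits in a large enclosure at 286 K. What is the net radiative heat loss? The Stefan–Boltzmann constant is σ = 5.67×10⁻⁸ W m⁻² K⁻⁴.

Q ≈ 2.14 W

Q = εσA(T⁴ − T_s⁴). T⁴ − T_s⁴ = (333)⁴ − (286)⁴ = 1.23×10^10 − 6.69×10^9 = 5.61×10^9 K⁴.
Q = 0.964 × 5.67×10⁻⁸ × 7.00×10^-3 × 5.61×10^9 = 2.14 W.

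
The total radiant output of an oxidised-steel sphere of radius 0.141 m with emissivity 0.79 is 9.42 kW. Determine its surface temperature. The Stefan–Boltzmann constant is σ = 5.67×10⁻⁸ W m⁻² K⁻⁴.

T ≈ 958 K

A = 4πr² = 4π × (0.141)² = 0.250 m².
From P = εσAT⁴, T = (P / εσA)^(1/4) = (9420 / (0.79 × 5.67×10⁻⁸ × 0.250))^(1/4).
T = (8.42×10^11)^(1/4) = 958 K.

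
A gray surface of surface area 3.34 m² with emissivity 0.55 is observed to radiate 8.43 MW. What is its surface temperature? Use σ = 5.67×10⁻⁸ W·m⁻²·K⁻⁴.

From P = εσAT⁴, T = (P / εσA)^(1/4) = (8.43×10^6 / (0.55 × 5.67×10⁻⁸ × 3.34))^(1/4).
T = (8.09×10^13)^(1/4) = 3000 K.

T ≈ 3000 K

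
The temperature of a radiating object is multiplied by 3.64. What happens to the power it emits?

factor ≈ 176

P ∝ T⁴, so the power scales as (3.64)⁴ = 176.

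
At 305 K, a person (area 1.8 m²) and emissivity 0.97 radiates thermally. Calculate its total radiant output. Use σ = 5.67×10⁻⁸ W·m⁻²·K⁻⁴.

P ≈ 857 W

P = εσAT⁴ = 0.97 × 5.67×10⁻⁸ × 1.80 × (305)⁴ = 0.97 × 5.67×10⁻⁸ × 1.80 × 8.65×10^9.
P = 857 W.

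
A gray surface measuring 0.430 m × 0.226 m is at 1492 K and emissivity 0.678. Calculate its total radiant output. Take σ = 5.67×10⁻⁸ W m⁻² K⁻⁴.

P ≈ 18500 W

A = 0.430 × 0.226 = 0.0972 m².
Stefan–Boltzmann: P = εσAT⁴ = 0.678 × 5.67×10⁻⁸ × 0.0972 × (1492)⁴ = 0.678 × 5.67×10⁻⁸ × 0.0972 × 4.96×10^12.
P = 18500 W.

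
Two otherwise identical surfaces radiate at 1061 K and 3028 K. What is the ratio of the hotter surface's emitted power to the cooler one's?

P ∝ T⁴, so the ratio is (3028/1061)⁴ = (2.854)⁴ = 66.3.

ratio ≈ 66.3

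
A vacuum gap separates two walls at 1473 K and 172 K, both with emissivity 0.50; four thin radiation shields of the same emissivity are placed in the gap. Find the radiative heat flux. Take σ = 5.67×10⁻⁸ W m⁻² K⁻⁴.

q ≈ 17800 W/m²

Each of the 5 gaps contributes resistance (2/ε − 1) = 2/0.50 − 1 = 3.000; total = 15.00.
q = σ(T₁⁴ − T₂⁴) / 15.00 = 5.67×10⁻⁸ × 4.71×10^12 / 15.00 = 17800 W/m².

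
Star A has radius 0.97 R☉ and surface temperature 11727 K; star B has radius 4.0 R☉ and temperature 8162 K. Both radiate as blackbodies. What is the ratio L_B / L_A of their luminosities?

L = 4πR²σT⁴ ∝ R²T⁴, so L_B/L_A = (4.0/0.97)² × (8162/11727)⁴ = 17.0 × 0.235 = 3.99.

L_B/L_A ≈ 3.99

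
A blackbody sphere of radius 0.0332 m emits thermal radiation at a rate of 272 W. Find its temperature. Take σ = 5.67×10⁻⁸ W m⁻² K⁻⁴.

A = 4πr² = 4π × (0.0332)² = 0.0139 m².
From P = σAT⁴, T = (P / σA)^(1/4) = (272 / (5.67×10⁻⁸ × 0.0139))^(1/4).
T = (3.46×10^11)^(1/4) = 767 K.

T ≈ 767 K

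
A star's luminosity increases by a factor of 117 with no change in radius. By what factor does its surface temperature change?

P ∝ T⁴ ⇒ T ∝ P^(1/4), so T scales by (117)^(1/4) = 3.29.

factor ≈ 3.29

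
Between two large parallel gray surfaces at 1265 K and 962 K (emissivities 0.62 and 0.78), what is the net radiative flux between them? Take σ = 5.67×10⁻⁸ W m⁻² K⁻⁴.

For two large parallel gray plates, q = σ(T₁⁴ − T₂⁴) / (1/ε₁ + 1/ε₂ − 1).
1/ε₁ + 1/ε₂ − 1 = 1/0.62 + 1/0.78 − 1 = 1.895.
T₁⁴ − T₂⁴ = 2.56×10^12 − 8.56×10^11 = 1.70×10^12 K⁴.
q = 5.67×10⁻⁸ × 1.70×10^12 / 1.895 = 51000 W/m².

q ≈ 51000 W/m²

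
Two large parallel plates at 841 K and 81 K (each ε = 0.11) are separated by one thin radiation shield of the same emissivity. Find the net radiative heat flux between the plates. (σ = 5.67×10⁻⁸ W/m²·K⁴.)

q ≈ 825 W/m²

Each of the 2 gaps contributes resistance (2/ε − 1) = 2/0.11 − 1 = 17.18; total = 34.36.
q = σ(T₁⁴ − T₂⁴) / 34.36 = 5.67×10⁻⁸ × 5.00×10^11 / 34.36 = 825 W/m².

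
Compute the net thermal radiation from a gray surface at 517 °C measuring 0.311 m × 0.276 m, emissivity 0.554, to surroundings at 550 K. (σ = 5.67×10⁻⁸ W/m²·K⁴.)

A = 0.311 × 0.276 = 0.0858 m².
Convert: 517 °C = 790 K.
Q = εσA(T⁴ − T_s⁴). T⁴ − T_s⁴ = (790)⁴ − (550)⁴ = 3.90×10^11 − 9.15×10^10 = 2.98×10^11 K⁴.
Q = 0.554 × 5.67×10⁻⁸ × 0.0858 × 2.98×10^11 = 803 W.

Q ≈ 803 W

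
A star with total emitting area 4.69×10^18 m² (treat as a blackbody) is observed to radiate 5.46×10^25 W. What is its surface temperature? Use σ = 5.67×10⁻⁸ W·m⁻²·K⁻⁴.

T ≈ 3790 K

From P = σAT⁴, T = (P / σA)^(1/4) = (5.46×10^25 / (5.67×10⁻⁸ × 4.69×10^18))^(1/4).
T = (2.05×10^14)^(1/4) = 3790 K.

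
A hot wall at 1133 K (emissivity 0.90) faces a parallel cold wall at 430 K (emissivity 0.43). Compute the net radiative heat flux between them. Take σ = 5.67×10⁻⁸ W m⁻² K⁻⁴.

For two large parallel gray plates, q = σ(T₁⁴ − T₂⁴) / (1/ε₁ + 1/ε₂ − 1).
1/ε₁ + 1/ε₂ − 1 = 1/0.90 + 1/0.43 − 1 = 2.437.
T₁⁴ − T₂⁴ = 1.65×10^12 − 3.42×10^10 = 1.61×10^12 K⁴.
q = 5.67×10⁻⁸ × 1.61×10^12 / 2.437 = 37500 W/m².

q ≈ 37500 W/m²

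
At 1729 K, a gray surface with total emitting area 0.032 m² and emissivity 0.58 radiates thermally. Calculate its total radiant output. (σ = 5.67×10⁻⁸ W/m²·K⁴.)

Stefan–Boltzmann: P = εσAT⁴ = 0.58 × 5.67×10⁻⁸ × 0.0320 × (1729)⁴ = 0.58 × 5.67×10⁻⁸ × 0.0320 × 8.94×10^12.
P = 9400 W.

P ≈ 9400 W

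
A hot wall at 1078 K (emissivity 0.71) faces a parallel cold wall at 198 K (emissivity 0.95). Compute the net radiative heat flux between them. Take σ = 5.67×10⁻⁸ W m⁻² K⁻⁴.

q ≈ 52300 W/m²

For two large parallel gray plates, q = σ(T₁⁴ − T₂⁴) / (1/ε₁ + 1/ε₂ − 1).
1/ε₁ + 1/ε₂ − 1 = 1/0.71 + 1/0.95 − 1 = 1.461.
T₁⁴ − T₂⁴ = 1.35×10^12 − 1.54×10^9 = 1.35×10^12 K⁴.
q = 5.67×10⁻⁸ × 1.35×10^12 / 1.461 = 52300 W/m².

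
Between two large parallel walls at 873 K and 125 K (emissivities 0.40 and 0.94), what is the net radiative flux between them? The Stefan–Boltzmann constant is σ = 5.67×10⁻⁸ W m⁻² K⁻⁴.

q ≈ 12800 W/m²

For two large parallel gray plates, q = σ(T₁⁴ − T₂⁴) / (1/ε₁ + 1/ε₂ − 1).
1/ε₁ + 1/ε₂ − 1 = 1/0.40 + 1/0.94 − 1 = 2.564.
T₁⁴ − T₂⁴ = 5.81×10^11 − 2.44×10^8 = 5.81×10^11 K⁴.
q = 5.67×10⁻⁸ × 5.81×10^11 / 2.564 = 12800 W/m².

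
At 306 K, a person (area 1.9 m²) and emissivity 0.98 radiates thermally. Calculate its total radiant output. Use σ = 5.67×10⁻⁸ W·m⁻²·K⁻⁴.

Stefan–Boltzmann: P = εσAT⁴ = 0.98 × 5.67×10⁻⁸ × 1.90 × (306)⁴ = 0.98 × 5.67×10⁻⁸ × 1.90 × 8.77×10^9.
P = 926 W.

P ≈ 926 W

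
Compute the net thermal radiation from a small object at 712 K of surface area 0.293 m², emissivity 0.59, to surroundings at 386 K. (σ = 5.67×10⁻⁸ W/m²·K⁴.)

Q ≈ 2300 W

Q = εσA(T⁴ − T_s⁴). T⁴ − T_s⁴ = (712)⁴ − (386)⁴ = 2.57×10^11 − 2.22×10^10 = 2.35×10^11 K⁴.
Q = 0.59 × 5.67×10⁻⁸ × 0.293 × 2.35×10^11 = 2300 W.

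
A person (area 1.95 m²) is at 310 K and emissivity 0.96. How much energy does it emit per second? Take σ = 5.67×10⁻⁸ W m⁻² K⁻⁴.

P = εσAT⁴ = 0.96 × 5.67×10⁻⁸ × 1.95 × (310)⁴ = 0.96 × 5.67×10⁻⁸ × 1.95 × 9.24×10^9.
P = 980 W.

P ≈ 980 W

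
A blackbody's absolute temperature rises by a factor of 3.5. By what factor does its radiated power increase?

P ∝ T⁴, so the power scales as (3.5)⁴ = 150.

factor ≈ 150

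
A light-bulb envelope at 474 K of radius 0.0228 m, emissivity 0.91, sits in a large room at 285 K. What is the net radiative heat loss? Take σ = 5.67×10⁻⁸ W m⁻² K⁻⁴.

A = 4πr² = 4π × (0.0228)² = 6.53×10^-3 m².
Q = εσA(T⁴ − T_s⁴). T⁴ − T_s⁴ = (474)⁴ − (285)⁴ = 5.05×10^10 − 6.60×10^9 = 4.39×10^10 K⁴.
Q = 0.91 × 5.67×10⁻⁸ × 6.53×10^-3 × 4.39×10^10 = 14.8 W.

Q ≈ 14.8 W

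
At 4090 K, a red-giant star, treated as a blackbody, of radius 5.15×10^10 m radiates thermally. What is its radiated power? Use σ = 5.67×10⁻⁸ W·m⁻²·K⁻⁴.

P ≈ 5.29×10^29 W

A = 4πr² = 4π × (5.15×10^10)² = 3.33×10^22 m².
P = σAT⁴ = 5.67×10⁻⁸ × 3.33×10^22 × (4090)⁴ = 5.67×10⁻⁸ × 3.33×10^22 × 2.80×10^14.
P = 5.29×10^29 W.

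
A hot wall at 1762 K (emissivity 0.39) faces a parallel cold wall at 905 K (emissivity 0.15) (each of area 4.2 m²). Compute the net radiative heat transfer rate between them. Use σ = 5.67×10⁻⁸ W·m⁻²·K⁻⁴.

For two large parallel gray plates, q = σ(T₁⁴ − T₂⁴) / (1/ε₁ + 1/ε₂ − 1).
1/ε₁ + 1/ε₂ − 1 = 1/0.39 + 1/0.15 − 1 = 8.231.
T₁⁴ − T₂⁴ = 9.64×10^12 − 6.71×10^11 = 8.97×10^12 K⁴.
q = 5.67×10⁻⁸ × 8.97×10^12 / 8.231 = 61800 W/m².
Q = q·A = 61800 × 4.2 = 2.59×10^5 W.

Q ≈ 2.59×10^5 W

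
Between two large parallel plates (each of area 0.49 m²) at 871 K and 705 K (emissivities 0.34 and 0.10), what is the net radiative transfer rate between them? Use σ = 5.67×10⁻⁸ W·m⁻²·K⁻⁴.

For two large parallel gray plates, q = σ(T₁⁴ − T₂⁴) / (1/ε₁ + 1/ε₂ − 1).
1/ε₁ + 1/ε₂ − 1 = 1/0.34 + 1/0.10 − 1 = 11.94.
T₁⁴ − T₂⁴ = 5.76×10^11 − 2.47×10^11 = 3.29×10^11 K⁴.
q = 5.67×10⁻⁸ × 3.29×10^11 / 11.94 = 1560 W/m².
Q = q·A = 1560 × 0.49 = 764 W.

Q ≈ 764 W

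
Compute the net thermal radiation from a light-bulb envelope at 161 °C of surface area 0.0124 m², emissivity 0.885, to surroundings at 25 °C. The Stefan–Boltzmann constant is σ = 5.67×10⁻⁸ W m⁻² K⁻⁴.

Q ≈ 17.2 W

Convert: 161 °C = 434 K; 25 °C = 298 K.
Q = εσA(T⁴ − T_s⁴). T⁴ − T_s⁴ = (434)⁴ − (298)⁴ = 3.55×10^10 − 7.89×10^9 = 2.76×10^10 K⁴.
Q = 0.885 × 5.67×10⁻⁸ × 0.0124 × 2.76×10^10 = 17.2 W.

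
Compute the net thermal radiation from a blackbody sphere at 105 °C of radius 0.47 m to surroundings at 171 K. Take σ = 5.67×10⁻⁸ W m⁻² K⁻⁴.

Q ≈ 3080 W

A = 4πr² = 4π × (0.47)² = 2.78 m².
Convert: 105 °C = 378 K.
Q = σA(T⁴ − T_s⁴). T⁴ − T_s⁴ = (378)⁴ − (171)⁴ = 2.04×10^10 − 8.55×10^8 = 1.96×10^10 K⁴.
Q = 5.67×10⁻⁸ × 2.78 × 1.96×10^10 = 3080 W.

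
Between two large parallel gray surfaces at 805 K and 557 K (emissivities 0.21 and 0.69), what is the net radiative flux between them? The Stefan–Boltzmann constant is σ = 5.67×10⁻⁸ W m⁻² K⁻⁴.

q ≈ 3520 W/m²

For two large parallel gray plates, q = σ(T₁⁴ − T₂⁴) / (1/ε₁ + 1/ε₂ − 1).
1/ε₁ + 1/ε₂ − 1 = 1/0.21 + 1/0.69 − 1 = 5.211.
T₁⁴ − T₂⁴ = 4.20×10^11 − 9.63×10^10 = 3.24×10^11 K⁴.
q = 5.67×10⁻⁸ × 3.24×10^11 / 5.211 = 3520 W/m².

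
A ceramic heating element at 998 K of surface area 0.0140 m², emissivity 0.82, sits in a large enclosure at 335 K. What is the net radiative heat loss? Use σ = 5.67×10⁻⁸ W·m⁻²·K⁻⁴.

Q = εσA(T⁴ − T_s⁴). T⁴ − T_s⁴ = (998)⁴ − (335)⁴ = 9.92×10^11 − 1.26×10^10 = 9.79×10^11 K⁴.
Q = 0.82 × 5.67×10⁻⁸ × 0.0140 × 9.79×10^11 = 638 W.

Q ≈ 638 W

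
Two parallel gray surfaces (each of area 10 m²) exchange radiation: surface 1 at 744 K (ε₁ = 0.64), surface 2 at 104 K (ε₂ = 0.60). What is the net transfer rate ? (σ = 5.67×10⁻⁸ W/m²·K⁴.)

For two large parallel gray plates, q = σ(T₁⁴ − T₂⁴) / (1/ε₁ + 1/ε₂ − 1).
1/ε₁ + 1/ε₂ − 1 = 1/0.64 + 1/0.60 − 1 = 2.229.
T₁⁴ − T₂⁴ = 3.06×10^11 − 1.17×10^8 = 3.06×10^11 K⁴.
q = 5.67×10⁻⁸ × 3.06×10^11 / 2.229 = 7790 W/m².
Q = q·A = 7790 × 10 = 77900 W.

Q ≈ 77900 W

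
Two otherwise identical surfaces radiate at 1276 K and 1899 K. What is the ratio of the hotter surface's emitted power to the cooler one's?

ratio ≈ 4.91

P ∝ T⁴, so the ratio is (1899/1276)⁴ = (1.488)⁴ = 4.91.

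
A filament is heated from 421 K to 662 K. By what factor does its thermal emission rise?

ratio ≈ 6.11

P ∝ T⁴, so the ratio is (662/421)⁴ = (1.572)⁴ = 6.11.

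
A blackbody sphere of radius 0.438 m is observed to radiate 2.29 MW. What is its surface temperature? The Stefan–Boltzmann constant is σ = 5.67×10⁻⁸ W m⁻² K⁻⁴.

A = 4πr² = 4π × (0.438)² = 2.41 m².
From P = σAT⁴, T = (P / σA)^(1/4) = (2.29×10^6 / (5.67×10⁻⁸ × 2.41))^(1/4).
T = (1.68×10^13)^(1/4) = 2020 K.

T ≈ 2020 K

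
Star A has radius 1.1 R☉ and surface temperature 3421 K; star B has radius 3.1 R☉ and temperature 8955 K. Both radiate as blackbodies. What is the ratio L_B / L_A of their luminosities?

L_B/L_A ≈ 373

L = 4πR²σT⁴ ∝ R²T⁴, so L_B/L_A = (3.1/1.1)² × (8955/3421)⁴ = 7.94 × 47.0 = 373.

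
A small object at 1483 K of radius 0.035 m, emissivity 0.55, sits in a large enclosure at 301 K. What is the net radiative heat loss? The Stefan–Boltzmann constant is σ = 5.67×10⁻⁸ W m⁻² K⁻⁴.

Q ≈ 2320 W

A = 4πr² = 4π × (0.035)² = 0.0154 m².
Q = εσA(T⁴ − T_s⁴). T⁴ − T_s⁴ = (1483)⁴ − (301)⁴ = 4.84×10^12 − 8.21×10^9 = 4.83×10^12 K⁴.
Q = 0.55 × 5.67×10⁻⁸ × 0.0154 × 4.83×10^12 = 2320 W.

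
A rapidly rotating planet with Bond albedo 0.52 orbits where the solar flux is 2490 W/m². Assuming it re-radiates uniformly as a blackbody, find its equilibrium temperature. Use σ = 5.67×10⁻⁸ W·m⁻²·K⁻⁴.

T ≈ 269 K

Power absorbed = (1−a)S·πR²; power emitted = 4πR²σT⁴. Equating and cancelling πR²:
T = ((1−a)S / 4σ)^(1/4) = (1200 / (4 × 5.67×10⁻⁸))^(1/4) = (5.27×10^9)^(1/4).
T = 269 K.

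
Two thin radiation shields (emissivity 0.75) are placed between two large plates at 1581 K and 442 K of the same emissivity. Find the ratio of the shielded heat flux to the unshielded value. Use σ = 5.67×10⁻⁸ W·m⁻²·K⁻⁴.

ratio ≈ 0.333

With N identical shields there are N+1 = 3 gaps in series, each with the same radiative resistance, so the flux falls to 1/(N+1) of its unshielded value.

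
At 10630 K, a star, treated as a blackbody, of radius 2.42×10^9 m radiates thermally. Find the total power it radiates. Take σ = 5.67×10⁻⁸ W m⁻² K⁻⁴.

P ≈ 5.33×10^28 W

A = 4πr² = 4π × (2.42×10^9)² = 7.36×10^19 m².
P = σAT⁴ = 5.67×10⁻⁸ × 7.36×10^19 × (10630)⁴ = 5.67×10⁻⁸ × 7.36×10^19 × 1.28×10^16.
P = 5.33×10^28 W.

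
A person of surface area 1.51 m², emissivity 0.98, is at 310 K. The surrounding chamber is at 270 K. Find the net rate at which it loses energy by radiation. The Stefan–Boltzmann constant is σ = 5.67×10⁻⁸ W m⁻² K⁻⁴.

Q = εσA(T⁴ − T_s⁴). T⁴ − T_s⁴ = (310)⁴ − (270)⁴ = 9.24×10^9 − 5.31×10^9 = 3.92×10^9 K⁴.
Q = 0.98 × 5.67×10⁻⁸ × 1.51 × 3.92×10^9 = 329 W.

Q ≈ 329 W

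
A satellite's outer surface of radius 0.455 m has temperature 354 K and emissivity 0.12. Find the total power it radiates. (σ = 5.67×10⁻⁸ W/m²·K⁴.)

P ≈ 278 W

A = 4πr² = 4π × (0.455)² = 2.60 m².
P = εσAT⁴ = 0.12 × 5.67×10⁻⁸ × 2.60 × (354)⁴ = 0.12 × 5.67×10⁻⁸ × 2.60 × 1.57×10^10.
P = 278 W.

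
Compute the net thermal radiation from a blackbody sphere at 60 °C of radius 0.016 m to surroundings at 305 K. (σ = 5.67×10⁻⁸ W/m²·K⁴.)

A = 4πr² = 4π × (0.016)² = 3.22×10^-3 m².
Convert: 60 °C = 333 K.
Q = σA(T⁴ − T_s⁴). T⁴ − T_s⁴ = (333)⁴ − (305)⁴ = 1.23×10^10 − 8.65×10^9 = 3.64×10^9 K⁴.
Q = 5.67×10⁻⁸ × 3.22×10^-3 × 3.64×10^9 = 0.664 W.

Q ≈ 0.664 W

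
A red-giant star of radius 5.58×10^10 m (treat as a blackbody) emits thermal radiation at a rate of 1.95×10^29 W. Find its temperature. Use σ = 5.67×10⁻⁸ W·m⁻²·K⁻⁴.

A = 4πr² = 4π × (5.58×10^10)² = 3.91×10^22 m².
From P = σAT⁴, T = (P / σA)^(1/4) = (1.95×10^29 / (5.67×10⁻⁸ × 3.91×10^22))^(1/4).
T = (8.79×10^13)^(1/4) = 3060 K.

T ≈ 3060 K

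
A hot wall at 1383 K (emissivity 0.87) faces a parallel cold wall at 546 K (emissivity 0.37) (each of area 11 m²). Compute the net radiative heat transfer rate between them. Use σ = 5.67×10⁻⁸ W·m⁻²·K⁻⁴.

For two large parallel gray plates, q = σ(T₁⁴ − T₂⁴) / (1/ε₁ + 1/ε₂ − 1).
1/ε₁ + 1/ε₂ − 1 = 1/0.87 + 1/0.37 − 1 = 2.852.
T₁⁴ − T₂⁴ = 3.66×10^12 − 8.89×10^10 = 3.57×10^12 K⁴.
q = 5.67×10⁻⁸ × 3.57×10^12 / 2.852 = 71000 W/m².
Q = q·A = 71000 × 11 = 7.81×10^5 W.

Q ≈ 7.81×10^5 W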